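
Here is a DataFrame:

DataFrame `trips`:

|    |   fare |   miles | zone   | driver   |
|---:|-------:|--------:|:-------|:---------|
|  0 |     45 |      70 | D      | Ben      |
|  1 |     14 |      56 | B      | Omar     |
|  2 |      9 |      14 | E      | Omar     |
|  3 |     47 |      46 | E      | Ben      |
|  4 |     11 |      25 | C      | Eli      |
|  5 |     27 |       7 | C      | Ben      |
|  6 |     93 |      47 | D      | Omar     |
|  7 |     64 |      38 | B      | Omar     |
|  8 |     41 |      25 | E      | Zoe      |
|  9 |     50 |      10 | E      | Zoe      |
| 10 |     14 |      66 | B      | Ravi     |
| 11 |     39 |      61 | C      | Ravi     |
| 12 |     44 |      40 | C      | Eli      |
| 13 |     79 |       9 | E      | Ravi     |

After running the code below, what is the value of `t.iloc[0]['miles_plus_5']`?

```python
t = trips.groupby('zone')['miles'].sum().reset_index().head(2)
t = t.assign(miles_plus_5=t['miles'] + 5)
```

group by zone, sum of miles:
zone
B    160
C    133
D    117
E    104
Name: miles, dtype: int64
reset_index():
  zone  miles
0    B    160
1    C    133
2    D    117
3    E    104
take first 2 rows:
  zone  miles
0    B    160
1    C    133
add column miles_plus_5 = t['miles'] + 5:
  zone  miles  miles_plus_5
0    B    160           165
1    C    133           138
The value at position 0, column 'miles_plus_5' is 165.

165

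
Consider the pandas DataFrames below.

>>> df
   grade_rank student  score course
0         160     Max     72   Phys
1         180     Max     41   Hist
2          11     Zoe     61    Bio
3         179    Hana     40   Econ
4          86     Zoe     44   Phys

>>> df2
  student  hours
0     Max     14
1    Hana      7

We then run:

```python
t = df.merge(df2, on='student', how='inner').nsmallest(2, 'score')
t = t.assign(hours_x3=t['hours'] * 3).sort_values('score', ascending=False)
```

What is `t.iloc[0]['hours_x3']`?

42

merge on 'student' (how='inner') → 3 rows:
   grade_rank student  score course  hours
0         160     Max     72   Phys     14
1         180     Max     41   Hist     14
2         179    Hana     40   Econ      7
take 2 rows with smallest score:
   grade_rank student  score course  hours
2         179    Hana     40   Econ      7
1         180     Max     41   Hist     14
add column hours_x3 = t['hours'] * 3:
   grade_rank student  score course  hours  hours_x3
2         179    Hana     40   Econ      7        21
1         180     Max     41   Hist     14        42
sort by score descending:
   grade_rank student  score course  hours  hours_x3
1         180     Max     41   Hist     14        42
2         179    Hana     40   Econ      7        21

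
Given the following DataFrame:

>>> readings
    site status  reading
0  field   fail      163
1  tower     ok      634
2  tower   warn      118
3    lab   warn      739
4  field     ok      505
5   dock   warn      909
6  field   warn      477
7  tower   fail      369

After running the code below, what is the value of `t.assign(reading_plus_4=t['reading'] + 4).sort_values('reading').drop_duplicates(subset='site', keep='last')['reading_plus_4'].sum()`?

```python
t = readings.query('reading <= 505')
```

882

filter rows where reading <= 505:
    site status  reading
0  field   fail      163
2  tower   warn      118
4  field     ok      505
6  field   warn      477
7  tower   fail      369
add column reading_plus_4 = t['reading'] + 4:
    site status  reading  reading_plus_4
0  field   fail      163             167
2  tower   warn      118             122
4  field     ok      505             509
6  field   warn      477             481
7  tower   fail      369             373
sort by reading:
    site status  reading  reading_plus_4
2  tower   warn      118             122
0  field   fail      163             167
7  tower   fail      369             373
6  field   warn      477             481
4  field     ok      505             509
drop duplicate site (keep=last):
    site status  reading  reading_plus_4
7  tower   fail      369             373
4  field     ok      505             509
So sum() = 882.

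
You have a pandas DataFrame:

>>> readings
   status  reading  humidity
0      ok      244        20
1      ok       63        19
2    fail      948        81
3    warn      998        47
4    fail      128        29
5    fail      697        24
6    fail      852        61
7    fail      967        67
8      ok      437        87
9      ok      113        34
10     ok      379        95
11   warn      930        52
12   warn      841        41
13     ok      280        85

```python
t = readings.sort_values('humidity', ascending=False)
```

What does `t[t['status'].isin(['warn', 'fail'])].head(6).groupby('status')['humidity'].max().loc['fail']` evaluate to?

81

sort by humidity descending:
   status  reading  humidity
10     ok      379        95
8      ok      437        87
13     ok      280        85
2    fail      948        81
7    fail      967        67
6    fail      852        61
11   warn      930        52
3    warn      998        47
12   warn      841        41
9      ok      113        34
4    fail      128        29
5    fail      697        24
0      ok      244        20
1      ok       63        19
filter rows where status in ['warn', 'fail']:
   status  reading  humidity
2    fail      948        81
7    fail      967        67
6    fail      852        61
11   warn      930        52
3    warn      998        47
12   warn      841        41
4    fail      128        29
5    fail      697        24
take first 6 rows:
   status  reading  humidity
2    fail      948        81
7    fail      967        67
6    fail      852        61
11   warn      930        52
3    warn      998        47
12   warn      841        41
group by status, max of humidity:
status
fail    81
warn    52
Name: humidity, dtype: int64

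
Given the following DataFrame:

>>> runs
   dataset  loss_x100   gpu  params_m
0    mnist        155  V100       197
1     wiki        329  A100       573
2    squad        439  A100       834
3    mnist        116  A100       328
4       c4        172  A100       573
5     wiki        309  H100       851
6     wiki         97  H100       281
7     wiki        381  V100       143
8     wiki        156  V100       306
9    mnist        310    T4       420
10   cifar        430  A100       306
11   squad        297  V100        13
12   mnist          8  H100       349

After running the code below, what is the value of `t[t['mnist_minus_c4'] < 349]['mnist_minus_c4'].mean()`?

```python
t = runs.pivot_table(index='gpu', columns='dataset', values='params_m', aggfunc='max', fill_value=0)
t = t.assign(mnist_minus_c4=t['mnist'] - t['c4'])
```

-24.0

pivot: rows=gpu, cols=dataset, max(params_m):
dataset   c4  cifar  mnist  squad  wiki
gpu                                    
A100     573    306    328    834   573
H100       0      0    349      0   851
T4         0      0    420      0     0
V100       0      0    197     13   306
add column mnist_minus_c4 = t['mnist'] - t['c4']:
dataset   c4  cifar  mnist  squad  wiki  mnist_minus_c4
gpu                                                    
A100     573    306    328    834   573            -245
H100       0      0    349      0   851             349
T4         0      0    420      0     0             420
V100       0      0    197     13   306             197
filter rows where mnist_minus_c4 < 349:
dataset   c4  cifar  mnist  squad  wiki  mnist_minus_c4
gpu                                                    
A100     573    306    328    834   573            -245
V100       0      0    197     13   306             197
Then the mean of column 'mnist_minus_c4': -24.0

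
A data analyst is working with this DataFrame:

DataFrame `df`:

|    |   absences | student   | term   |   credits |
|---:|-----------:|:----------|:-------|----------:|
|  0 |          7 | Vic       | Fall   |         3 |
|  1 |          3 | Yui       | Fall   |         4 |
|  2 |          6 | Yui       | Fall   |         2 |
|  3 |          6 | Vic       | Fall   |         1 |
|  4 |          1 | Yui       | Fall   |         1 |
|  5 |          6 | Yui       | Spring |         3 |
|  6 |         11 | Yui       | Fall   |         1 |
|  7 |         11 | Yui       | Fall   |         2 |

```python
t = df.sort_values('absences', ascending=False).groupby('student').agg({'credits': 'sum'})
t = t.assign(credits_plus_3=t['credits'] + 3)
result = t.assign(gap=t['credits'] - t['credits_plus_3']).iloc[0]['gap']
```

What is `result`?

sort by absences descending:
   absences student    term  credits
6        11     Yui    Fall        1
7        11     Yui    Fall        2
0         7     Vic    Fall        3
2         6     Yui    Fall        2
3         6     Vic    Fall        1
5         6     Yui  Spring        3
1         3     Yui    Fall        4
4         1     Yui    Fall        1
group by student, sum of credits:
         credits
student         
Vic            4
Yui           13
add column credits_plus_3 = t['credits'] + 3:
         credits  credits_plus_3
student                         
Vic            4               7
Yui           13              16
add column gap = t['credits'] - t['credits_plus_3']:
         credits  credits_plus_3  gap
student                              
Vic            4               7   -3
Yui           13              16   -3

-3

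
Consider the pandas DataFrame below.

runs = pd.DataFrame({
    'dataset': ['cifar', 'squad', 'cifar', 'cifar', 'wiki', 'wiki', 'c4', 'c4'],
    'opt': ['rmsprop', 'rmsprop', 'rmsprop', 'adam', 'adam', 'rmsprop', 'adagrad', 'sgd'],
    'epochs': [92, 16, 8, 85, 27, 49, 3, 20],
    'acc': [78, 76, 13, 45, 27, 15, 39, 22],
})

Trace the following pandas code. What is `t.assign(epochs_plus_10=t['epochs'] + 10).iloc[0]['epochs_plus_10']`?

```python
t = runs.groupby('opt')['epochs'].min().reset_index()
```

13

group by opt, min of epochs:
opt
adagrad     3
adam       27
rmsprop     8
sgd        20
Name: epochs, dtype: int64
reset_index():
       opt  epochs
0  adagrad       3
1     adam      27
2  rmsprop       8
3      sgd      20
add column epochs_plus_10 = t['epochs'] + 10:
       opt  epochs  epochs_plus_10
0  adagrad       3              13
1     adam      27              37
2  rmsprop       8              18
3      sgd      20              30
Taking the value at position 0, column 'epochs_plus_10' gives 13.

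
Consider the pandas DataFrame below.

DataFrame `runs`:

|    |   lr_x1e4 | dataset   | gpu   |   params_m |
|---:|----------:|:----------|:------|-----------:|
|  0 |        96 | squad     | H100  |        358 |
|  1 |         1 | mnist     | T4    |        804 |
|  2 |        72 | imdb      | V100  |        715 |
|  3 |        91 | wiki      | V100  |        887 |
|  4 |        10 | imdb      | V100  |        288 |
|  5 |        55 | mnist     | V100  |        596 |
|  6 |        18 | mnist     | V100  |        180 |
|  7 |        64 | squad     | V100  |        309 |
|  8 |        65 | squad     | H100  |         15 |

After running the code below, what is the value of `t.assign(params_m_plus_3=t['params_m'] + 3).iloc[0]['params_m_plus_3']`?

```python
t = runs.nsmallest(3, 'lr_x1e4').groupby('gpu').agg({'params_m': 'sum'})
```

807

take 3 rows with smallest lr_x1e4:
   lr_x1e4 dataset   gpu  params_m
1        1   mnist    T4       804
4       10    imdb  V100       288
6       18   mnist  V100       180
group by gpu, sum of params_m:
      params_m
gpu           
T4         804
V100       468
add column params_m_plus_3 = t['params_m'] + 3:
      params_m  params_m_plus_3
gpu                            
T4         804              807
V100       468              471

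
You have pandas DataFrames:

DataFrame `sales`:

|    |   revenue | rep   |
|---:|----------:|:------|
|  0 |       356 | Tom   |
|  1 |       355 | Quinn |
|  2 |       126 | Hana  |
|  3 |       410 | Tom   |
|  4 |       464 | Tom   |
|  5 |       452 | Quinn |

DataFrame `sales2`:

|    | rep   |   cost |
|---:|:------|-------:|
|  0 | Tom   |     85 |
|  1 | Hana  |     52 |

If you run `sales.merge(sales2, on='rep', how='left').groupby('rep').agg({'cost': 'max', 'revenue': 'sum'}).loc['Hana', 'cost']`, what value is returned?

merge on 'rep' (how='left') → 6 rows:
   revenue    rep  cost
0      356    Tom  85.0
1      355  Quinn   NaN
2      126   Hana  52.0
3      410    Tom  85.0
4      464    Tom  85.0
5      452  Quinn   NaN
group by rep: max(cost), sum(revenue):
       cost  revenue
rep                 
Hana   52.0      126
Quinn   NaN      807
Tom    85.0     1230

52.0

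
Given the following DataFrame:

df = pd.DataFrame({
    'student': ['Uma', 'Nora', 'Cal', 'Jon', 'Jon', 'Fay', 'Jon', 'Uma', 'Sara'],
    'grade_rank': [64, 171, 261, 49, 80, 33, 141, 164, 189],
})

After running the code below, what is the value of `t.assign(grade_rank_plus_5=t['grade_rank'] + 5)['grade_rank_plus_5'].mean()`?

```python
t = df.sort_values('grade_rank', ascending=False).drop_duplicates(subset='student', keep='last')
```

sort by grade_rank descending:
  student  grade_rank
2     Cal         261
8    Sara         189
1    Nora         171
7     Uma         164
6     Jon         141
4     Jon          80
0     Uma          64
3     Jon          49
5     Fay          33
drop duplicate student (keep=last):
  student  grade_rank
2     Cal         261
8    Sara         189
1    Nora         171
0     Uma          64
3     Jon          49
5     Fay          33
add column grade_rank_plus_5 = t['grade_rank'] + 5:
  student  grade_rank  grade_rank_plus_5
2     Cal         261                266
8    Sara         189                194
1    Nora         171                176
0     Uma          64                 69
3     Jon          49                 54
5     Fay          33                 38
The mean of column 'grade_rank_plus_5' is 132.833333333.

132.833333333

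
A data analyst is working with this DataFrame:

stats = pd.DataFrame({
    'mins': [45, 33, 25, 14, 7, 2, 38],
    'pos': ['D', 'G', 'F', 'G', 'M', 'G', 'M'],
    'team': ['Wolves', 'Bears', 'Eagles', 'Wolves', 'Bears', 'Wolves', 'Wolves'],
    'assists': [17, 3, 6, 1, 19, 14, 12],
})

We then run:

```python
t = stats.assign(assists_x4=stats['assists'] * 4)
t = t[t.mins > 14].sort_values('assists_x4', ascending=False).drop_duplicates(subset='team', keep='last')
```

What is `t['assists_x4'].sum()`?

add column assists_x4 = stats['assists'] * 4:
   mins pos    team  assists  assists_x4
0    45   D  Wolves       17          68
1    33   G   Bears        3          12
2    25   F  Eagles        6          24
3    14   G  Wolves        1           4
4     7   M   Bears       19          76
5     2   G  Wolves       14          56
6    38   M  Wolves       12          48
filter rows where mins > 14:
   mins pos    team  assists  assists_x4
0    45   D  Wolves       17          68
1    33   G   Bears        3          12
2    25   F  Eagles        6          24
6    38   M  Wolves       12          48
sort by assists_x4 descending:
   mins pos    team  assists  assists_x4
0    45   D  Wolves       17          68
6    38   M  Wolves       12          48
2    25   F  Eagles        6          24
1    33   G   Bears        3          12
drop duplicate team (keep=last):
   mins pos    team  assists  assists_x4
6    38   M  Wolves       12          48
2    25   F  Eagles        6          24
1    33   G   Bears        3          12
Hence 84.

84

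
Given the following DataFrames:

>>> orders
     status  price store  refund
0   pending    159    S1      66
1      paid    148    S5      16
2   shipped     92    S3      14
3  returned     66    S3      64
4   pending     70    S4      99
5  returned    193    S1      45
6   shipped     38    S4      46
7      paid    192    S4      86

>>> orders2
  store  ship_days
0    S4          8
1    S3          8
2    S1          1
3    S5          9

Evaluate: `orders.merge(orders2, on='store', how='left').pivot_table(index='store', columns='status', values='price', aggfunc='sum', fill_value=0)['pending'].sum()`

merge on 'store' (how='left') → 8 rows:
     status  price store  refund  ship_days
0   pending    159    S1      66          1
1      paid    148    S5      16          9
2   shipped     92    S3      14          8
3  returned     66    S3      64          8
4   pending     70    S4      99          8
5  returned    193    S1      45          1
6   shipped     38    S4      46          8
7      paid    192    S4      86          8
pivot: rows=store, cols=status, sum(price):
status  paid  pending  returned  shipped
store                                   
S1         0      159       193        0
S3         0        0        66       92
S4       192       70         0       38
S5       148        0         0        0
Taking the sum of column 'pending' gives 229.

229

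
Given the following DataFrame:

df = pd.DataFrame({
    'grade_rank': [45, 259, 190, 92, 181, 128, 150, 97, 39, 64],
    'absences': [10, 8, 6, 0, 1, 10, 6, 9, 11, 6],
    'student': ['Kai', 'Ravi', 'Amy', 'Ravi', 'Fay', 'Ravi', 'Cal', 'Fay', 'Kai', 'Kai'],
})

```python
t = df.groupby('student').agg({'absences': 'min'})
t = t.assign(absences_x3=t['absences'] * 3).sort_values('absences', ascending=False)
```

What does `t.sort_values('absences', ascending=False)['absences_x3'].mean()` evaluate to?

group by student, min of absences:
         absences
student          
Amy             6
Cal             6
Fay             1
Kai             6
Ravi            0
add column absences_x3 = t['absences'] * 3:
         absences  absences_x3
student                       
Amy             6           18
Cal             6           18
Fay             1            3
Kai             6           18
Ravi            0            0
sort by absences descending:
         absences  absences_x3
student                       
Amy             6           18
Cal             6           18
Kai             6           18
Fay             1            3
Ravi            0            0
sort by absences descending:
         absences  absences_x3
student                       
Amy             6           18
Cal             6           18
Kai             6           18
Fay             1            3
Ravi            0            0
Taking the mean of column 'absences_x3' gives 11.4.

11.4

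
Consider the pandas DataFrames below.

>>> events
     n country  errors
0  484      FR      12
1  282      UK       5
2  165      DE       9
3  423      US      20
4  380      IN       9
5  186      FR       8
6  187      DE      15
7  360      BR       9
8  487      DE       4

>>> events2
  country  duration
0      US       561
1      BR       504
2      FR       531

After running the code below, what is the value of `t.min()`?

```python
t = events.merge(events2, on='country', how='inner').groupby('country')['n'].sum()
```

merge on 'country' (how='inner') → 4 rows:
     n country  errors  duration
0  484      FR      12       531
1  423      US      20       561
2  186      FR       8       531
3  360      BR       9       504
group by country, sum of n:
country
BR    360
FR    670
US    423
Name: n, dtype: int64
Taking the min of the resulting series gives 360.

360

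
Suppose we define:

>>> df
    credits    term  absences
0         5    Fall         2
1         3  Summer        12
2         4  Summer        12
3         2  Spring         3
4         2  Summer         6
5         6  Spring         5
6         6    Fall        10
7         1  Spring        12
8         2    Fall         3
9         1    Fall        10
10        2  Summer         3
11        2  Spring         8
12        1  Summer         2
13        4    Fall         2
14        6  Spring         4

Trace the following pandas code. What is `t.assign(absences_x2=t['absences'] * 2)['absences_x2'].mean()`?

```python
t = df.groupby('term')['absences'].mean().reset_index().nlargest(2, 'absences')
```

group by term, mean of absences:
term
Fall      5.4
Spring    6.4
Summer    7.0
Name: absences, dtype: float64
reset_index():
     term  absences
0    Fall       5.4
1  Spring       6.4
2  Summer       7.0
take 2 rows with largest absences:
     term  absences
2  Summer       7.0
1  Spring       6.4
add column absences_x2 = t['absences'] * 2:
     term  absences  absences_x2
2  Summer       7.0         14.0
1  Spring       6.4         12.8
mean of column 'absences_x2' → 13.4

13.4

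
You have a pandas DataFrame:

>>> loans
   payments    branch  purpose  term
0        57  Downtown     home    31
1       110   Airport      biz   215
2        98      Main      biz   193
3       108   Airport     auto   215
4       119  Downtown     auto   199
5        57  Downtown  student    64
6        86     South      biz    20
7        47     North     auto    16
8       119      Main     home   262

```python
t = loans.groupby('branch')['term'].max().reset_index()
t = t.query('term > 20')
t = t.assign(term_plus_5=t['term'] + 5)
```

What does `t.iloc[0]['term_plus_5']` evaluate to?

group by branch, max of term:
branch
Airport     215
Downtown    199
Main        262
North        16
South        20
Name: term, dtype: int64
reset_index():
     branch  term
0   Airport   215
1  Downtown   199
2      Main   262
3     North    16
4     South    20
filter rows where term > 20:
     branch  term
0   Airport   215
1  Downtown   199
2      Main   262
add column term_plus_5 = t['term'] + 5:
     branch  term  term_plus_5
0   Airport   215          220
1  Downtown   199          204
2      Main   262          267
The value at position 0, column 'term_plus_5' is 220.

220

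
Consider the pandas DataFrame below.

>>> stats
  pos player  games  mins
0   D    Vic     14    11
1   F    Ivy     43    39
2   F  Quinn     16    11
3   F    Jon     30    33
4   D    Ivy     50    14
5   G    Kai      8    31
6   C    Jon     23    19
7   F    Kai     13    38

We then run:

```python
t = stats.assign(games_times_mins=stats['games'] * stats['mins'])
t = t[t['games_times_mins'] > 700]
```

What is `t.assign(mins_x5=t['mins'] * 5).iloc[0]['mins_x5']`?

195

add column games_times_mins = stats['games'] * stats['mins']:
  pos player  games  mins  games_times_mins
0   D    Vic     14    11               154
1   F    Ivy     43    39              1677
2   F  Quinn     16    11               176
3   F    Jon     30    33               990
4   D    Ivy     50    14               700
5   G    Kai      8    31               248
6   C    Jon     23    19               437
7   F    Kai     13    38               494
filter rows where games_times_mins > 700:
  pos player  games  mins  games_times_mins
1   F    Ivy     43    39              1677
3   F    Jon     30    33               990
add column mins_x5 = t['mins'] * 5:
  pos player  games  mins  games_times_mins  mins_x5
1   F    Ivy     43    39              1677      195
3   F    Jon     30    33               990      165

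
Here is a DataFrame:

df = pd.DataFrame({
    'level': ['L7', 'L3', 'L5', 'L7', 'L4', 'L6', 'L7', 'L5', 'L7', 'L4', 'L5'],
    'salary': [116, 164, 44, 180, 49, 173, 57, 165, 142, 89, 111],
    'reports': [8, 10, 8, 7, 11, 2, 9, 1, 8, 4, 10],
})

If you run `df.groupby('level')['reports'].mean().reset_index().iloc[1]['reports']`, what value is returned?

group by level, mean of reports:
level
L3    10.000000
L4     7.500000
L5     6.333333
L6     2.000000
L7     8.000000
Name: reports, dtype: float64
reset_index():
  level    reports
0    L3  10.000000
1    L4   7.500000
2    L5   6.333333
3    L6   2.000000
4    L7   8.000000
Hence 7.5.

7.5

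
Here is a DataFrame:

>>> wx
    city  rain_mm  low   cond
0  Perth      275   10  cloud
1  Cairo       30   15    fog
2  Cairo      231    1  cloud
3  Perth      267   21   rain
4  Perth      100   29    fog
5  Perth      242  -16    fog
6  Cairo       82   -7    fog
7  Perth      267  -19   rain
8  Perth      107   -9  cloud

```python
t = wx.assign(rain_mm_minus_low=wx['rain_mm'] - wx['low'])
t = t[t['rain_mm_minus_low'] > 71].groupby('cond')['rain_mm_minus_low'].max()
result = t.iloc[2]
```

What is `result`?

add column rain_mm_minus_low = wx['rain_mm'] - wx['low']:
    city  rain_mm  low   cond  rain_mm_minus_low
0  Perth      275   10  cloud                265
1  Cairo       30   15    fog                 15
2  Cairo      231    1  cloud                230
3  Perth      267   21   rain                246
4  Perth      100   29    fog                 71
5  Perth      242  -16    fog                258
6  Cairo       82   -7    fog                 89
7  Perth      267  -19   rain                286
8  Perth      107   -9  cloud                116
filter rows where rain_mm_minus_low > 71:
    city  rain_mm  low   cond  rain_mm_minus_low
0  Perth      275   10  cloud                265
2  Cairo      231    1  cloud                230
3  Perth      267   21   rain                246
5  Perth      242  -16    fog                258
6  Cairo       82   -7    fog                 89
7  Perth      267  -19   rain                286
8  Perth      107   -9  cloud                116
group by cond, max of rain_mm_minus_low:
cond
cloud    265
fog      258
rain     286
Name: rain_mm_minus_low, dtype: int64
Taking the value at position 2 gives 286.

286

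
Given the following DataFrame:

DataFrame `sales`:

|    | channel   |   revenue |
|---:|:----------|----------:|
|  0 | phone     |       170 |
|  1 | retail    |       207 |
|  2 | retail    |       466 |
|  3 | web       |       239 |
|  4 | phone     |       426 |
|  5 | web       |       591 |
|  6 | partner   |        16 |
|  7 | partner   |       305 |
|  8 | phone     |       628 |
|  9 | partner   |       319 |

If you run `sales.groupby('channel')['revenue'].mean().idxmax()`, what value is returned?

web

group by channel, mean of revenue:
channel
partner    213.333333
phone      408.000000
retail     336.500000
web        415.000000
Name: revenue, dtype: float64
Reading off the label with the largest value, we get web.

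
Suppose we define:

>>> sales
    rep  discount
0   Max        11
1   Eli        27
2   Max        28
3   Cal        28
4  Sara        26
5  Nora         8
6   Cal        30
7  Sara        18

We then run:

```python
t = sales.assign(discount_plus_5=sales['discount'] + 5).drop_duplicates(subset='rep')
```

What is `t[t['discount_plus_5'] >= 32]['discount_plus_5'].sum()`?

65

add column discount_plus_5 = sales['discount'] + 5:
    rep  discount  discount_plus_5
0   Max        11               16
1   Eli        27               32
2   Max        28               33
3   Cal        28               33
4  Sara        26               31
5  Nora         8               13
6   Cal        30               35
7  Sara        18               23
drop duplicate rep (keep=first):
    rep  discount  discount_plus_5
0   Max        11               16
1   Eli        27               32
3   Cal        28               33
4  Sara        26               31
5  Nora         8               13
filter rows where discount_plus_5 >= 32:
   rep  discount  discount_plus_5
1  Eli        27               32
3  Cal        28               33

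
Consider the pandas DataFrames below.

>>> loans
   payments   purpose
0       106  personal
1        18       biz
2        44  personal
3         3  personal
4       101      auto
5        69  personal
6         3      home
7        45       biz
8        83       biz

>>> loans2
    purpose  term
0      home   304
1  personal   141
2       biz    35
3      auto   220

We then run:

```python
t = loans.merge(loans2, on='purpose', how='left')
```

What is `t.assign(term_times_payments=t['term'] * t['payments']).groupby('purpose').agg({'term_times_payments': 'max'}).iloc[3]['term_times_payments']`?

14946

merge on 'purpose' (how='left') → 9 rows:
   payments   purpose  term
0       106  personal   141
1        18       biz    35
2        44  personal   141
3         3  personal   141
4       101      auto   220
5        69  personal   141
6         3      home   304
7        45       biz    35
8        83       biz    35
add column term_times_payments = t['term'] * t['payments']:
   payments   purpose  term  term_times_payments
0       106  personal   141                14946
1        18       biz    35                  630
2        44  personal   141                 6204
3         3  personal   141                  423
4       101      auto   220                22220
5        69  personal   141                 9729
6         3      home   304                  912
7        45       biz    35                 1575
8        83       biz    35                 2905
group by purpose, max of term_times_payments:
          term_times_payments
purpose                      
auto                    22220
biz                      2905
home                      912
personal                14946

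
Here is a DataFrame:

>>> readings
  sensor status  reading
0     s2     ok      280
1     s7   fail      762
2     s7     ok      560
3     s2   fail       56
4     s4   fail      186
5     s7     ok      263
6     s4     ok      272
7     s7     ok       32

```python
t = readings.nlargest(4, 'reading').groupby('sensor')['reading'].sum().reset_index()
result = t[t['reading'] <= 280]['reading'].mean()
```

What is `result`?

take 4 rows with largest reading:
  sensor status  reading
1     s7   fail      762
2     s7     ok      560
0     s2     ok      280
6     s4     ok      272
group by sensor, sum of reading:
sensor
s2     280
s4     272
s7    1322
Name: reading, dtype: int64
reset_index():
  sensor  reading
0     s2      280
1     s4      272
2     s7     1322
filter rows where reading <= 280:
  sensor  reading
0     s2      280
1     s4      272
Reading off the mean of column 'reading', we get 276.0.

276.0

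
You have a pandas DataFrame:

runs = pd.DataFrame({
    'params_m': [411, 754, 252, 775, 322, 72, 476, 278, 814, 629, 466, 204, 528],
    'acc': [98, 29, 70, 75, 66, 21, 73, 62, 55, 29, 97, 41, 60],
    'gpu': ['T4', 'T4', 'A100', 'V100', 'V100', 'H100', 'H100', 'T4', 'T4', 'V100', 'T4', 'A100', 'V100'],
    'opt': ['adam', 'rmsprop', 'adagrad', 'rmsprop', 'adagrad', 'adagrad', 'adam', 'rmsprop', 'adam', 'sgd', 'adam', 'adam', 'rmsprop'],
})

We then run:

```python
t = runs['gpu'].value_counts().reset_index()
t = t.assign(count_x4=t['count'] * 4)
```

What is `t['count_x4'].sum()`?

52

value_counts of gpu:
gpu
T4      5
V100    4
A100    2
H100    2
Name: count, dtype: int64
reset_index():
    gpu  count
0    T4      5
1  V100      4
2  A100      2
3  H100      2
add column count_x4 = t['count'] * 4:
    gpu  count  count_x4
0    T4      5        20
1  V100      4        16
2  A100      2         8
3  H100      2         8
sum of column 'count_x4' → 52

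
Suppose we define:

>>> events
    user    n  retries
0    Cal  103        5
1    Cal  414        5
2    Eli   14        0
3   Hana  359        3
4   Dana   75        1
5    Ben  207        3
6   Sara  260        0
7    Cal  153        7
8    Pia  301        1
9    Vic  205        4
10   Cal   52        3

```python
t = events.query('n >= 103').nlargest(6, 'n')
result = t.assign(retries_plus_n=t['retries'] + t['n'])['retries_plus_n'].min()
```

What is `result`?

filter rows where n >= 103:
   user    n  retries
0   Cal  103        5
1   Cal  414        5
3  Hana  359        3
5   Ben  207        3
6  Sara  260        0
7   Cal  153        7
8   Pia  301        1
9   Vic  205        4
take 6 rows with largest n:
   user    n  retries
1   Cal  414        5
3  Hana  359        3
8   Pia  301        1
6  Sara  260        0
5   Ben  207        3
9   Vic  205        4
add column retries_plus_n = t['retries'] + t['n']:
   user    n  retries  retries_plus_n
1   Cal  414        5             419
3  Hana  359        3             362
8   Pia  301        1             302
6  Sara  260        0             260
5   Ben  207        3             210
9   Vic  205        4             209
Finally, min of column 'retries_plus_n' = 209.

209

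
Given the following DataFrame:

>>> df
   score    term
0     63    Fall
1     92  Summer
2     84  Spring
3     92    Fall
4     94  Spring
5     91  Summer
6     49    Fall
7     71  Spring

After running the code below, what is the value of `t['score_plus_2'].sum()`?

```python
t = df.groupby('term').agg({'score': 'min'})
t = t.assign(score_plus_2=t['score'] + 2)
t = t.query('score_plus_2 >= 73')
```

group by term, min of score:
        score
term         
Fall       49
Spring     71
Summer     91
add column score_plus_2 = t['score'] + 2:
        score  score_plus_2
term                       
Fall       49            51
Spring     71            73
Summer     91            93
filter rows where score_plus_2 >= 73:
        score  score_plus_2
term                       
Spring     71            73
Summer     91            93

166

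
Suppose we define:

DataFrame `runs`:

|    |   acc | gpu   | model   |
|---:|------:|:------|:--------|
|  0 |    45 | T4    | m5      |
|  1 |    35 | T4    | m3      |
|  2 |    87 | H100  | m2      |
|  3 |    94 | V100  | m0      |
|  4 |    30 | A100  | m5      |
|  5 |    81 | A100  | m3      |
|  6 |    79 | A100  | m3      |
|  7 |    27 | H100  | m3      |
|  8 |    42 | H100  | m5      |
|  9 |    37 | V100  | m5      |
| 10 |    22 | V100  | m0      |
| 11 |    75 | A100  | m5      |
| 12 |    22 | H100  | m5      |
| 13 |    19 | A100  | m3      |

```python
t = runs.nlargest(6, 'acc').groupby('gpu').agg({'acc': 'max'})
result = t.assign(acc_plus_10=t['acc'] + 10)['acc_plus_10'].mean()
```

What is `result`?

86.75

take 6 rows with largest acc:
    acc   gpu model
3    94  V100    m0
2    87  H100    m2
5    81  A100    m3
6    79  A100    m3
11   75  A100    m5
0    45    T4    m5
group by gpu, max of acc:
      acc
gpu      
A100   81
H100   87
T4     45
V100   94
add column acc_plus_10 = t['acc'] + 10:
      acc  acc_plus_10
gpu                   
A100   81           91
H100   87           97
T4     45           55
V100   94          104
Reading off the mean of column 'acc_plus_10', we get 86.75.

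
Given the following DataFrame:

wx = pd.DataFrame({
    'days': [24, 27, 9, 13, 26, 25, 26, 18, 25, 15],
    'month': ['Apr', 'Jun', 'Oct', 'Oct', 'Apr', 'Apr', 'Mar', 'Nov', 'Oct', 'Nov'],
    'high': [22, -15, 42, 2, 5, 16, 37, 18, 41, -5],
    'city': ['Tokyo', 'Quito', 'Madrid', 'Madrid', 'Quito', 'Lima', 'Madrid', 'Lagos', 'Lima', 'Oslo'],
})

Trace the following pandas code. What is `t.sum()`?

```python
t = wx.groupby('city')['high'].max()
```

123

group by city, max of high:
city
Lagos     18
Lima      41
Madrid    42
Oslo      -5
Quito      5
Tokyo     22
Name: high, dtype: int64
Taking the sum of the resulting series gives 123.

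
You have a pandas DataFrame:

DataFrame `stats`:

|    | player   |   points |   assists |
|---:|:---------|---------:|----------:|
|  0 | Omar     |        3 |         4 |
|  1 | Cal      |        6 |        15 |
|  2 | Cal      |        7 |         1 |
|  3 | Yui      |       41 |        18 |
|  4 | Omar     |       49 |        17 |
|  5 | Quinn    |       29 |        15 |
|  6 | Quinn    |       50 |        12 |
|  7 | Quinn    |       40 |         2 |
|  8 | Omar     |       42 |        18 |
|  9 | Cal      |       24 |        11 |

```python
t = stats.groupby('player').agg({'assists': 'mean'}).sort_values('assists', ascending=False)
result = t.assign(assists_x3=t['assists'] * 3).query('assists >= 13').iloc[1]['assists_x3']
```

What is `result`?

group by player, mean of assists:
          assists
player           
Cal      9.000000
Omar    13.000000
Quinn    9.666667
Yui     18.000000
sort by assists descending:
          assists
player           
Yui     18.000000
Omar    13.000000
Quinn    9.666667
Cal      9.000000
add column assists_x3 = t['assists'] * 3:
          assists  assists_x3
player                       
Yui     18.000000        54.0
Omar    13.000000        39.0
Quinn    9.666667        29.0
Cal      9.000000        27.0
filter rows where assists >= 13:
        assists  assists_x3
player                     
Yui        18.0        54.0
Omar       13.0        39.0

39.0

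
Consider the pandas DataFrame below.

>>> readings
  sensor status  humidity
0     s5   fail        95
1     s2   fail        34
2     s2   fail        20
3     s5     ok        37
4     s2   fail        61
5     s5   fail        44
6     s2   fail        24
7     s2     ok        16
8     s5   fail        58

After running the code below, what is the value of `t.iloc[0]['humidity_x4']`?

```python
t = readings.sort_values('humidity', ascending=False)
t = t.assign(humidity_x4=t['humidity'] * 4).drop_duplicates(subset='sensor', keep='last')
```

148

sort by humidity descending:
  sensor status  humidity
0     s5   fail        95
4     s2   fail        61
8     s5   fail        58
5     s5   fail        44
3     s5     ok        37
1     s2   fail        34
6     s2   fail        24
2     s2   fail        20
7     s2     ok        16
add column humidity_x4 = t['humidity'] * 4:
  sensor status  humidity  humidity_x4
0     s5   fail        95          380
4     s2   fail        61          244
8     s5   fail        58          232
5     s5   fail        44          176
3     s5     ok        37          148
1     s2   fail        34          136
6     s2   fail        24           96
2     s2   fail        20           80
7     s2     ok        16           64
drop duplicate sensor (keep=last):
  sensor status  humidity  humidity_x4
3     s5     ok        37          148
7     s2     ok        16           64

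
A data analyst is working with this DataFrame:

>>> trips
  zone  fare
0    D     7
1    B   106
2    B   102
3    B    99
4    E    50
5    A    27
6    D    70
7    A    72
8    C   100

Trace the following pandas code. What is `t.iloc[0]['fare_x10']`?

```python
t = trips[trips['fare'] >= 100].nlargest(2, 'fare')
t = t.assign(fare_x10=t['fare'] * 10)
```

1060

filter rows where fare >= 100:
  zone  fare
1    B   106
2    B   102
8    C   100
take 2 rows with largest fare:
  zone  fare
1    B   106
2    B   102
add column fare_x10 = t['fare'] * 10:
  zone  fare  fare_x10
1    B   106      1060
2    B   102      1020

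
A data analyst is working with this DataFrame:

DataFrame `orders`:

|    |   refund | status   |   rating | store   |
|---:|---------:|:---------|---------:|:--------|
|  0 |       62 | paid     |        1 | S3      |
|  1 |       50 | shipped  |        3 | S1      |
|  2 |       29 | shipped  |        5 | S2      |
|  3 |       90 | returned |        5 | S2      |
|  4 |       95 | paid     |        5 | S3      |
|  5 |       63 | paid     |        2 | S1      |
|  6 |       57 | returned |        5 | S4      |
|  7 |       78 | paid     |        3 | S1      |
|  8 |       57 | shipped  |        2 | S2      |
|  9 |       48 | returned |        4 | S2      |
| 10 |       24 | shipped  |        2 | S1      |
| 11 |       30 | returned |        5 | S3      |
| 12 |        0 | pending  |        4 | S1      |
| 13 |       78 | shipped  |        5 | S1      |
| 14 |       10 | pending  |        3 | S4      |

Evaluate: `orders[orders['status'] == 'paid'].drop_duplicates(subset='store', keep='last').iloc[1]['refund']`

78

filter rows where status == 'paid':
   refund status  rating store
0      62   paid       1    S3
4      95   paid       5    S3
5      63   paid       2    S1
7      78   paid       3    S1
drop duplicate store (keep=last):
   refund status  rating store
4      95   paid       5    S3
7      78   paid       3    S1
Hence 78.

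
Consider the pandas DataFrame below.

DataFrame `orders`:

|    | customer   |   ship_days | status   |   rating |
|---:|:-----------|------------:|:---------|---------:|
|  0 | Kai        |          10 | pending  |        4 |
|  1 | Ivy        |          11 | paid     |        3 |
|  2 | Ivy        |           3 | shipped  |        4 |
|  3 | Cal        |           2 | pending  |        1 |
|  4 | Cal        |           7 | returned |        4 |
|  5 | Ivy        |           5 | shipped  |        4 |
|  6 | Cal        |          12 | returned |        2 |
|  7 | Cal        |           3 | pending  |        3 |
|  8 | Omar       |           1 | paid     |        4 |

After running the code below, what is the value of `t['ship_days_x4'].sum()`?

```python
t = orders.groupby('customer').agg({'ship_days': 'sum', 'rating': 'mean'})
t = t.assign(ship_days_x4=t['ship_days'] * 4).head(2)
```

172

group by customer: sum(ship_days), mean(rating):
          ship_days    rating
customer                     
Cal              24  2.500000
Ivy              19  3.666667
Kai              10  4.000000
Omar              1  4.000000
add column ship_days_x4 = t['ship_days'] * 4:
          ship_days    rating  ship_days_x4
customer                                   
Cal              24  2.500000            96
Ivy              19  3.666667            76
Kai              10  4.000000            40
Omar              1  4.000000             4
take first 2 rows:
          ship_days    rating  ship_days_x4
customer                                   
Cal              24  2.500000            96
Ivy              19  3.666667            76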